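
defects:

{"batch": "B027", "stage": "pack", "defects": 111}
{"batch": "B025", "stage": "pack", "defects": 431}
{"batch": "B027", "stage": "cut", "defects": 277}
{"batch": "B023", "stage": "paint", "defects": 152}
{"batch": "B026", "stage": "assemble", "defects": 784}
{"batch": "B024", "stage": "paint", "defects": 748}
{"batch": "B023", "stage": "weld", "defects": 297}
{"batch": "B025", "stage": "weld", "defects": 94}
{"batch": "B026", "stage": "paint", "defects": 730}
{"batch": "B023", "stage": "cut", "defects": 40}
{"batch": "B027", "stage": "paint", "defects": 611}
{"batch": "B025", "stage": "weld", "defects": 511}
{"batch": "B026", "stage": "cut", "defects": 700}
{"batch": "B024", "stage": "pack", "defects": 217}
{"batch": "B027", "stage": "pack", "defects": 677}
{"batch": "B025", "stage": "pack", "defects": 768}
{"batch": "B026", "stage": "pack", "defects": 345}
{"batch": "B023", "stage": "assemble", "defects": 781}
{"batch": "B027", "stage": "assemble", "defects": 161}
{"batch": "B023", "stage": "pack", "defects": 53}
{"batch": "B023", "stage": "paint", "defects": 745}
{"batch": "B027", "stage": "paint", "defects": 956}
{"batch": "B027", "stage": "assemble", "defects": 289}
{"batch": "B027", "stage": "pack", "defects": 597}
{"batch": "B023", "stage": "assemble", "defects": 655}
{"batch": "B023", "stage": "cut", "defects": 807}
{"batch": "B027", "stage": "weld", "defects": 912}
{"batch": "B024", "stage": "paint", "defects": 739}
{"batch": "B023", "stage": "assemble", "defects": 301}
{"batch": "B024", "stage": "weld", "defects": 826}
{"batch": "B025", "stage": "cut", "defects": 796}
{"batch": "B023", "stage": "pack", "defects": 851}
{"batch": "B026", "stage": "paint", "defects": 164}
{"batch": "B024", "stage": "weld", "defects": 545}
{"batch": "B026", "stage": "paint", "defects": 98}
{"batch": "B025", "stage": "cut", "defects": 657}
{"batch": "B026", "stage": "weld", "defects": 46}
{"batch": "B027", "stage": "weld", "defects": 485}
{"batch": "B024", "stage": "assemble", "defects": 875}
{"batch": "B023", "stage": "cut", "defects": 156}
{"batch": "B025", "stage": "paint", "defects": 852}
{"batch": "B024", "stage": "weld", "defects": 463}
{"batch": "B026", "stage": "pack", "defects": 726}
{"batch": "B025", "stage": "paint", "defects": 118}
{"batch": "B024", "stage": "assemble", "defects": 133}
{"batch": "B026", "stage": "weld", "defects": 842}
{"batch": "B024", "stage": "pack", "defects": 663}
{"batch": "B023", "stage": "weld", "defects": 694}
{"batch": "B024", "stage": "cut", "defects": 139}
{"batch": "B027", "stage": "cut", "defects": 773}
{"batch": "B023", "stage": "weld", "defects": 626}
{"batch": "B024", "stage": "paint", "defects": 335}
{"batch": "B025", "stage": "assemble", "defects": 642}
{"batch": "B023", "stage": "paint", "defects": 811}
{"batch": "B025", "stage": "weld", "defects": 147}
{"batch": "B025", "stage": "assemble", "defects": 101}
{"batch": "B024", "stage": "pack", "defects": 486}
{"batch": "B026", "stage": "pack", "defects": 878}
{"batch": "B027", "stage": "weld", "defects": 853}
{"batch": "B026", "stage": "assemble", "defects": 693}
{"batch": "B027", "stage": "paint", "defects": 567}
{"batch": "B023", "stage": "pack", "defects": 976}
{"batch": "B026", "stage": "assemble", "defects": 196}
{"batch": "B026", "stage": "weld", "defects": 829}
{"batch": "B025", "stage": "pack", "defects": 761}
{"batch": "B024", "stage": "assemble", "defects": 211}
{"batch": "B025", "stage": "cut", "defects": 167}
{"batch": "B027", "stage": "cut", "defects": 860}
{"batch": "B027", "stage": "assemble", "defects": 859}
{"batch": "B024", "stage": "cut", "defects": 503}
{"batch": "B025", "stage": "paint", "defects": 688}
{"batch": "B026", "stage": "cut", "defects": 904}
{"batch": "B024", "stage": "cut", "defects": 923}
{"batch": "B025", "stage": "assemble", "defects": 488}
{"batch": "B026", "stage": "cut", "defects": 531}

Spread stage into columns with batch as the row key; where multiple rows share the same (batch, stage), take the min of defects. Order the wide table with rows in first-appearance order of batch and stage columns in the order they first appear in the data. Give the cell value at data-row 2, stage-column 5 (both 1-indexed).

With rows in first-appearance order of batch, row 2 is batch=B025. stage columns in first-appearance order: pack, cut, paint, assemble, weld; column 5 is weld.
Long rows with batch=B025, stage=weld: min(94, 511, 147) = 94.

94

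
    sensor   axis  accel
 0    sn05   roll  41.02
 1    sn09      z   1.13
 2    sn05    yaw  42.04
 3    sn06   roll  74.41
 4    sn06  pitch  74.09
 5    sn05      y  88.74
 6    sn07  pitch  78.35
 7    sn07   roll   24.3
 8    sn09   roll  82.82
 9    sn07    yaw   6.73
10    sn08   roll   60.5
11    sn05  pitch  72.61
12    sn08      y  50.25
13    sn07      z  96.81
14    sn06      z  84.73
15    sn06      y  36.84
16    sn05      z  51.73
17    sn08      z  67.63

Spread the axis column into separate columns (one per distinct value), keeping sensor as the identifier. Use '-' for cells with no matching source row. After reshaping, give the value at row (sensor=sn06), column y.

36.84

The long row with sensor=sn06, axis=y has accel=36.84.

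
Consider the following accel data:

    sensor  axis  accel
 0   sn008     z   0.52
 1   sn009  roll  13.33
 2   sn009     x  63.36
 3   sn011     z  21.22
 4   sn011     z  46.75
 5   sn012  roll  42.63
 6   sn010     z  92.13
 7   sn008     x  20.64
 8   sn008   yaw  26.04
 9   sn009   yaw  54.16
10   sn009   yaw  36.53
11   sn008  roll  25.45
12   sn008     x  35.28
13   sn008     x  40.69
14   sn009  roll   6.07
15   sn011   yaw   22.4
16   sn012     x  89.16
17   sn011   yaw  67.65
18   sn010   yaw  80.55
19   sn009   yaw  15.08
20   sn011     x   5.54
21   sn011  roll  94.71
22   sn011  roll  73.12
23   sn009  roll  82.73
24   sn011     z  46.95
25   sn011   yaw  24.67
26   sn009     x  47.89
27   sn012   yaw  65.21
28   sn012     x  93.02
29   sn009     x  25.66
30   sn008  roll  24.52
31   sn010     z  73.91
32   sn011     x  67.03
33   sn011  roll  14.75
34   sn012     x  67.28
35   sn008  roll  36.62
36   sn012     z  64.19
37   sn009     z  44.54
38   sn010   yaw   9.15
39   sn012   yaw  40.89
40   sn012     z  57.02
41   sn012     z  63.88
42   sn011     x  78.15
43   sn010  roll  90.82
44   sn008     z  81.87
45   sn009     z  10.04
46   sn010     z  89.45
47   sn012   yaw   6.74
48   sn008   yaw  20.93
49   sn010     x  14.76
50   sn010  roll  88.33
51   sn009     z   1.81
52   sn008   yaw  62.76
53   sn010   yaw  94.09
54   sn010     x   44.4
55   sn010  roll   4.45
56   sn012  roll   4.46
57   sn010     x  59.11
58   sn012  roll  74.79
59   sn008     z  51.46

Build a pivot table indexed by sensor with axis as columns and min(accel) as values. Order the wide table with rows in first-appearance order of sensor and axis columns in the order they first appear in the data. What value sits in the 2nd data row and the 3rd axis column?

With rows in first-appearance order of sensor, row 2 is sensor=sn009. axis columns in first-appearance order: z, roll, x, yaw; column 3 is x.
Long rows with sensor=sn009, axis=x: min(63.36, 47.89, 25.66) = 25.66.

25.66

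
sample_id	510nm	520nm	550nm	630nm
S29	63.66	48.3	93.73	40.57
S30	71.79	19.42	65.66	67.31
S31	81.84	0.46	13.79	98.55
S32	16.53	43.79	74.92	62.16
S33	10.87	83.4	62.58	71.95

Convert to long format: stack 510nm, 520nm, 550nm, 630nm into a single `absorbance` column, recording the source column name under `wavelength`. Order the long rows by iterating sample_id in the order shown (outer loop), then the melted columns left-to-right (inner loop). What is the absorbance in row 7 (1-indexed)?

20 rows total (5 × 4). Row 7: index ⌊(7-1)/4⌋ = 1 into sample_id → S30; (7-1) mod 4 = 2 into the melted columns → 550nm.
So row 7 is (S30, 550nm, 65.66); absorbance = 65.66.

65.66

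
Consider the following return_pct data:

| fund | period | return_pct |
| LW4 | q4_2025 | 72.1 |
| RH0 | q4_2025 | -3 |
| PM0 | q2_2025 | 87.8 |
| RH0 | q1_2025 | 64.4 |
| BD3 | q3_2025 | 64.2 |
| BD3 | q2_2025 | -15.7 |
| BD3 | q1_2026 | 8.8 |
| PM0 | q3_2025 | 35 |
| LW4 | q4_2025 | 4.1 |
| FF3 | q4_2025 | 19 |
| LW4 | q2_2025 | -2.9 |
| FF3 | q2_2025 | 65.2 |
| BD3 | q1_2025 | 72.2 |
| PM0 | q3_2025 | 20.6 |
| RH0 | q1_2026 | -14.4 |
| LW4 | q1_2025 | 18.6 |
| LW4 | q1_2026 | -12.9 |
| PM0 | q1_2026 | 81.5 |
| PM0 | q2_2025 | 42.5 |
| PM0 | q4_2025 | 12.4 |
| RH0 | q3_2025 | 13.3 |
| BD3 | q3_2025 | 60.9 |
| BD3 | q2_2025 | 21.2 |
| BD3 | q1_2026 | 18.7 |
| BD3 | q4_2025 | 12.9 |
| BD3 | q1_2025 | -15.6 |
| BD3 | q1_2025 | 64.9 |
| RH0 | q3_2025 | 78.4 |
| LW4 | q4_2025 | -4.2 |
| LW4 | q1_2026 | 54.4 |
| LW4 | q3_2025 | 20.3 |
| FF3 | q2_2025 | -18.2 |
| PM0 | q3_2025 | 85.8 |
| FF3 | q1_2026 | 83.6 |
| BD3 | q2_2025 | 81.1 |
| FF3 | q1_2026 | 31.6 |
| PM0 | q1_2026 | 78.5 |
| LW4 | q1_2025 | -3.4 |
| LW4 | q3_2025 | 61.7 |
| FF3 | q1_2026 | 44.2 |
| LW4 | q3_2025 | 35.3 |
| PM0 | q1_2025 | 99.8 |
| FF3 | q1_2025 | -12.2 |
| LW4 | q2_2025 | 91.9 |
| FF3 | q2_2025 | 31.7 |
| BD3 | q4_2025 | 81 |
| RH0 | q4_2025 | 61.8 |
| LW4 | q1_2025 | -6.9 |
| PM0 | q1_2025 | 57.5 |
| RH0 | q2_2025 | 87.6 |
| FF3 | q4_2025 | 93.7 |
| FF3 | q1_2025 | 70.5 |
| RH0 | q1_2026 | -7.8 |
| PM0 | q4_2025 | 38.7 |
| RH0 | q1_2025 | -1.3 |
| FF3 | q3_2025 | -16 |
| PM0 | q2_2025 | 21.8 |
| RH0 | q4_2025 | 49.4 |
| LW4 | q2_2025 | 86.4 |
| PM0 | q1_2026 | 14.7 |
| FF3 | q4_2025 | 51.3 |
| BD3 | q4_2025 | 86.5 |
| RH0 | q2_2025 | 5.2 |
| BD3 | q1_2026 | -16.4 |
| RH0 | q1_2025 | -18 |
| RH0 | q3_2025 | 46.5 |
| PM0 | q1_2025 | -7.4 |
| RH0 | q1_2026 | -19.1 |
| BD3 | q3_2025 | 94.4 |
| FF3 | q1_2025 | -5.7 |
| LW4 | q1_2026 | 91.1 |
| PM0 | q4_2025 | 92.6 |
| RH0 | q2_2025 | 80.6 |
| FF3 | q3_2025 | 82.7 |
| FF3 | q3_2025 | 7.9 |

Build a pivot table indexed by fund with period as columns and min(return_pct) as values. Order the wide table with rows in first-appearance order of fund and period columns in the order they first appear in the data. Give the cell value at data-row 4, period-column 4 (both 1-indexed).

With rows in first-appearance order of fund, row 4 is fund=BD3. period columns in first-appearance order: q4_2025, q2_2025, q1_2025, q3_2025, q1_2026; column 4 is q3_2025.
Long rows with fund=BD3, period=q3_2025: min(64.2, 60.9, 94.4) = 60.9.

60.9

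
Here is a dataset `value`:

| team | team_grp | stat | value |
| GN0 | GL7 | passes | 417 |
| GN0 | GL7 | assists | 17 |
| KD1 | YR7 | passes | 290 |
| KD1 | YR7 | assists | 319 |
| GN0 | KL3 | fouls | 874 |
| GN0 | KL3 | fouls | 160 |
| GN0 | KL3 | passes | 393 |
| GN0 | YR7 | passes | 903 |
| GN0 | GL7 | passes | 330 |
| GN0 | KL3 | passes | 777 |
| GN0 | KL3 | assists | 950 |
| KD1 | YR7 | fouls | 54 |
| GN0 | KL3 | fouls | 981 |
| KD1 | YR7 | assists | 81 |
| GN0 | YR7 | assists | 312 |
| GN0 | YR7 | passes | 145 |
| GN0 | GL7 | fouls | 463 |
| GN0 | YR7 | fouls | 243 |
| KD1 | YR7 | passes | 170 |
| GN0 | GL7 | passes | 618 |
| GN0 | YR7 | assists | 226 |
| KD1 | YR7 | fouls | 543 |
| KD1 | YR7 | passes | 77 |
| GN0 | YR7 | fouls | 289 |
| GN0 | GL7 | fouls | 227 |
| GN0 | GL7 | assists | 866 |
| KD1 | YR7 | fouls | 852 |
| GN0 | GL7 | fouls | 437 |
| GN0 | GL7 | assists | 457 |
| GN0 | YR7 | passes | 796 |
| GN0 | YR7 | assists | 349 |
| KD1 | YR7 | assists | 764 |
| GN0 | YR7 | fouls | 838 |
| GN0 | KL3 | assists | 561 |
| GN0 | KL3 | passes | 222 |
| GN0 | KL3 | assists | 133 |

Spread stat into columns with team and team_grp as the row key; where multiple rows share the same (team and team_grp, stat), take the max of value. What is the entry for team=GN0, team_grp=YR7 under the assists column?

349

Rows with team=GN0, team_grp=YR7 and stat=assists: value values are 312, 226, 349.
max(312, 226, 349) = 349.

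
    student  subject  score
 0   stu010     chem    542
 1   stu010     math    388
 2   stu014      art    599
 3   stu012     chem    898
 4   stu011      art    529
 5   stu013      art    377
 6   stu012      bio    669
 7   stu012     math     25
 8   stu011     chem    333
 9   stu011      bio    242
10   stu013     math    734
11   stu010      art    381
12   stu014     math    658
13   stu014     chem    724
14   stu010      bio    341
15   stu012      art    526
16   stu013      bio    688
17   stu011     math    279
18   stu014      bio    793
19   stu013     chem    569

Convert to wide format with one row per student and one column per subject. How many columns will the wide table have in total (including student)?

5

1 column for student plus 4 distinct subject values → 5 columns.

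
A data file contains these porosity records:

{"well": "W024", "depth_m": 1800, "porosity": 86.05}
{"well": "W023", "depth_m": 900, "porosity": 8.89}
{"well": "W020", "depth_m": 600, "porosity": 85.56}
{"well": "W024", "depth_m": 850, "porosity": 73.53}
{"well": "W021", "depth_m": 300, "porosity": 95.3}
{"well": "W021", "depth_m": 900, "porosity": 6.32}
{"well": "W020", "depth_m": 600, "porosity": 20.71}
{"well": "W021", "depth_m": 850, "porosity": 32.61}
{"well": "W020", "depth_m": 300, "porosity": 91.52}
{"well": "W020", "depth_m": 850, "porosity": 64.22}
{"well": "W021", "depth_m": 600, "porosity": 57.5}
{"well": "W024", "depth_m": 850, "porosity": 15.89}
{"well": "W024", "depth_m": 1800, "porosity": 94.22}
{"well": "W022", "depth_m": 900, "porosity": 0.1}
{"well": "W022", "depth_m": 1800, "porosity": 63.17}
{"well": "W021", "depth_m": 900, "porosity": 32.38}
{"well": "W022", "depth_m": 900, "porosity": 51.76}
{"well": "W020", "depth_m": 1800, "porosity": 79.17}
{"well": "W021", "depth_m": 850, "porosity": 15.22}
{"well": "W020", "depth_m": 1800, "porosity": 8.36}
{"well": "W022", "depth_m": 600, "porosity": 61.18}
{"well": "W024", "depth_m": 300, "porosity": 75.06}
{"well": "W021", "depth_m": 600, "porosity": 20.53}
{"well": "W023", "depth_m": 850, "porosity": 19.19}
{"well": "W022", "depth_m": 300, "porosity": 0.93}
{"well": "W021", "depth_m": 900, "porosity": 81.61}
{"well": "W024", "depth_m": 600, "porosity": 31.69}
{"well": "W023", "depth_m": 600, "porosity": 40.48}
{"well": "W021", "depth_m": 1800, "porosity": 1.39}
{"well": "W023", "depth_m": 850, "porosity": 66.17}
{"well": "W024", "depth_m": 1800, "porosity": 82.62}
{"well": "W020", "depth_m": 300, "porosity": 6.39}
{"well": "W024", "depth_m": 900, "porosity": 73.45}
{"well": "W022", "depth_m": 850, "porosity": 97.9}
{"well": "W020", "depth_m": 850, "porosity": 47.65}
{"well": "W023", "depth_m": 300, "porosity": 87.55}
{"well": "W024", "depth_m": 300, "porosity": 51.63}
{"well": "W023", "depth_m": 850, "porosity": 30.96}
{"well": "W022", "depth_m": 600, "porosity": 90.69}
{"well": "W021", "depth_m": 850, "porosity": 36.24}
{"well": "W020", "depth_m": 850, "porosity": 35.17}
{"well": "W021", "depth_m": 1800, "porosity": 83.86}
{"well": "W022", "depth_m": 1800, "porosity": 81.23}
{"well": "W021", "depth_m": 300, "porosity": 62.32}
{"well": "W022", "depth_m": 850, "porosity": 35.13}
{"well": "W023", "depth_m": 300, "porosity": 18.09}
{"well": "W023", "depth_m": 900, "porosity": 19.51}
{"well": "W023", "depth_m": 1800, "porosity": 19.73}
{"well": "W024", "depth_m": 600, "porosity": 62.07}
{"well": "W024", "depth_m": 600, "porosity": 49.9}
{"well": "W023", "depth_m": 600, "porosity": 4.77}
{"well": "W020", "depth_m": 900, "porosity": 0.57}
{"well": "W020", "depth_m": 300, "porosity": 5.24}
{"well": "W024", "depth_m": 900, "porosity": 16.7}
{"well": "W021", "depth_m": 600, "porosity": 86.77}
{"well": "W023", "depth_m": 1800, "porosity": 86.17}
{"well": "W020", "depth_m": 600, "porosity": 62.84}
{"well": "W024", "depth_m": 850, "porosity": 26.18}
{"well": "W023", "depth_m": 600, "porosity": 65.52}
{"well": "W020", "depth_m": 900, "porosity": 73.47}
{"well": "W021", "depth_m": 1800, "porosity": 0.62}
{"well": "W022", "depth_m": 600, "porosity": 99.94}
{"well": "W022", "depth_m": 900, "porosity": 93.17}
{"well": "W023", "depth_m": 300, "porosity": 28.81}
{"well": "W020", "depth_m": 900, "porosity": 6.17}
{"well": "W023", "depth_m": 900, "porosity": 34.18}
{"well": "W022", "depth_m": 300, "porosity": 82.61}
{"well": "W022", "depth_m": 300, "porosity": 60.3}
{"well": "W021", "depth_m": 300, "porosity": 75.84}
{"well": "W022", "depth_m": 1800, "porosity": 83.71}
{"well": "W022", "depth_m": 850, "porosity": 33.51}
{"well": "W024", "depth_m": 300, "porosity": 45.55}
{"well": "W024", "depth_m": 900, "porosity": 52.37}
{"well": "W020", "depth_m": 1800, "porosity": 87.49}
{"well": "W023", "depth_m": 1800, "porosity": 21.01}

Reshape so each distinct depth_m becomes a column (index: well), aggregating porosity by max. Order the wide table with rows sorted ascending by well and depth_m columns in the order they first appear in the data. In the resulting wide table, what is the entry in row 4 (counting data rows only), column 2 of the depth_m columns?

34.18

With rows sorted ascending by well, row 4 is well=W023. depth_m columns in first-appearance order: 1800, 900, 600, 850, 300; column 2 is 900.
Long rows with well=W023, depth_m=900: max(8.89, 19.51, 34.18) = 34.18.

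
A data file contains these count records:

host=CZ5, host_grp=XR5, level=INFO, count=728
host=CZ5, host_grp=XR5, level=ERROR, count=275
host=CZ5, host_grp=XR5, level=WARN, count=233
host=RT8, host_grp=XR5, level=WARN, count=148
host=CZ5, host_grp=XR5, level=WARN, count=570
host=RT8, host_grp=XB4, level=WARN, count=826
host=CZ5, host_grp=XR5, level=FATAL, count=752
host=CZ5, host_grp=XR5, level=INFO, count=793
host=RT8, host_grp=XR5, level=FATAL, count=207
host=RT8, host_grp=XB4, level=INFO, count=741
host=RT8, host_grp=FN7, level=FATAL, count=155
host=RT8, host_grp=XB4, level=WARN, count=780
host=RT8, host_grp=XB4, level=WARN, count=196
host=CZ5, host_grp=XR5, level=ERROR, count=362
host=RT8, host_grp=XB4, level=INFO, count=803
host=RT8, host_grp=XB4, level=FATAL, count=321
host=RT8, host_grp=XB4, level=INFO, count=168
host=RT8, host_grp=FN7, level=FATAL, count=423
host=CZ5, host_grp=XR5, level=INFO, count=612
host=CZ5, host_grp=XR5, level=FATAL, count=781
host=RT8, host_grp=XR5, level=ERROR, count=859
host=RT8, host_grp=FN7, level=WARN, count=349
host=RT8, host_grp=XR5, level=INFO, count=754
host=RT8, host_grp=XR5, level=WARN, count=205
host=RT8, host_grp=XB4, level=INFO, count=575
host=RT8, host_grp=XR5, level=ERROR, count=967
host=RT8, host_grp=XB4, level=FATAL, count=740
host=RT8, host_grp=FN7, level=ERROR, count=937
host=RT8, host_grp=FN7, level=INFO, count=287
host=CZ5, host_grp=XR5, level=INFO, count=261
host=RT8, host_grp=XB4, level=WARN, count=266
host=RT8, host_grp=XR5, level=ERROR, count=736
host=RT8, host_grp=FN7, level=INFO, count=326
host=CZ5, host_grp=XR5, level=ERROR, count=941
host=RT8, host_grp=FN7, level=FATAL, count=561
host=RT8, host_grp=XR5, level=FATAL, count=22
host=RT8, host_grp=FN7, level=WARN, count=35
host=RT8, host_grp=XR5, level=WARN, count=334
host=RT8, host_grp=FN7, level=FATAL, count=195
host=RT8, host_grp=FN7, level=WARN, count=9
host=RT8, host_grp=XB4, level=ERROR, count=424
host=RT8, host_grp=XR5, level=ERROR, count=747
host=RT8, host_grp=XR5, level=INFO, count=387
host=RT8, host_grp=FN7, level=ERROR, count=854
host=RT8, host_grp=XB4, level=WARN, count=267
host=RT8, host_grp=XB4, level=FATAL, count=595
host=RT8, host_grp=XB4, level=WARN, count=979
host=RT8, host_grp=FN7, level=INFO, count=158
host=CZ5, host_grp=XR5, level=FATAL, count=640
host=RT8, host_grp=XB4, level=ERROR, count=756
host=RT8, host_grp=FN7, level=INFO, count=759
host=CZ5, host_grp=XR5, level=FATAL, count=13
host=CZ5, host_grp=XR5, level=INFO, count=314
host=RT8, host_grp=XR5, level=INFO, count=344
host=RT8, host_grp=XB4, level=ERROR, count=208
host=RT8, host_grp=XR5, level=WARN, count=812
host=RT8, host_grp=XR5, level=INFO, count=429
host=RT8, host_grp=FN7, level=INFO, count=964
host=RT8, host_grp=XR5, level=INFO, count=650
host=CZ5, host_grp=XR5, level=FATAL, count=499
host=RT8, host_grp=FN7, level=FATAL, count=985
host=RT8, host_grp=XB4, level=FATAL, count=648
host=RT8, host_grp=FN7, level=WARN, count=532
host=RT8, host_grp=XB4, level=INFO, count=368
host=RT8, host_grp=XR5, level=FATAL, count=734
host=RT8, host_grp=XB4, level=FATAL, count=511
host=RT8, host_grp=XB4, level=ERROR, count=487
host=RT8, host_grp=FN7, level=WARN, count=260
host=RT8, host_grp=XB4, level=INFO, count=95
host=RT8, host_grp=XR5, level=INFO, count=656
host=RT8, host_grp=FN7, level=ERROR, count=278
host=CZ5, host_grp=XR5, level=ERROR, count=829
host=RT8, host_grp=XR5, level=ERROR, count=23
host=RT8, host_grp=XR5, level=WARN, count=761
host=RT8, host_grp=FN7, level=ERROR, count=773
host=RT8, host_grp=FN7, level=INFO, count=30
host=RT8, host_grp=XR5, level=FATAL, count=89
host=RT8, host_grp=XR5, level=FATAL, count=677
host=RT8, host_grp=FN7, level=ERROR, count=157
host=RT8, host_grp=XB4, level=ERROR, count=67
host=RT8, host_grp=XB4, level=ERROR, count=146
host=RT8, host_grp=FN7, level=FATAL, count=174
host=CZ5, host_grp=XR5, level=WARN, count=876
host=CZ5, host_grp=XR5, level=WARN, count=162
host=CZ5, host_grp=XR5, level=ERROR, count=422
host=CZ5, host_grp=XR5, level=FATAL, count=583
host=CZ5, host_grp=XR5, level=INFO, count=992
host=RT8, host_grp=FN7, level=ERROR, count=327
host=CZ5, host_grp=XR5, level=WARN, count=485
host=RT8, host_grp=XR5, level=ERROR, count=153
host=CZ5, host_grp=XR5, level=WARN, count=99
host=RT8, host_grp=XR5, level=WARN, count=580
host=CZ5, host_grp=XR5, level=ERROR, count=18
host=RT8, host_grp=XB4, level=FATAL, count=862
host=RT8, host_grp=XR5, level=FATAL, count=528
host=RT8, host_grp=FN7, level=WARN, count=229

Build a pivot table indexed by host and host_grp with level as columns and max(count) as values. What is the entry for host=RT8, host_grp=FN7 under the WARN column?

Rows with host=RT8, host_grp=FN7 and level=WARN: count values are 349, 35, 9, 532, 260, 229.
max(349, 35, 9, 532, 260, 229) = 532.

532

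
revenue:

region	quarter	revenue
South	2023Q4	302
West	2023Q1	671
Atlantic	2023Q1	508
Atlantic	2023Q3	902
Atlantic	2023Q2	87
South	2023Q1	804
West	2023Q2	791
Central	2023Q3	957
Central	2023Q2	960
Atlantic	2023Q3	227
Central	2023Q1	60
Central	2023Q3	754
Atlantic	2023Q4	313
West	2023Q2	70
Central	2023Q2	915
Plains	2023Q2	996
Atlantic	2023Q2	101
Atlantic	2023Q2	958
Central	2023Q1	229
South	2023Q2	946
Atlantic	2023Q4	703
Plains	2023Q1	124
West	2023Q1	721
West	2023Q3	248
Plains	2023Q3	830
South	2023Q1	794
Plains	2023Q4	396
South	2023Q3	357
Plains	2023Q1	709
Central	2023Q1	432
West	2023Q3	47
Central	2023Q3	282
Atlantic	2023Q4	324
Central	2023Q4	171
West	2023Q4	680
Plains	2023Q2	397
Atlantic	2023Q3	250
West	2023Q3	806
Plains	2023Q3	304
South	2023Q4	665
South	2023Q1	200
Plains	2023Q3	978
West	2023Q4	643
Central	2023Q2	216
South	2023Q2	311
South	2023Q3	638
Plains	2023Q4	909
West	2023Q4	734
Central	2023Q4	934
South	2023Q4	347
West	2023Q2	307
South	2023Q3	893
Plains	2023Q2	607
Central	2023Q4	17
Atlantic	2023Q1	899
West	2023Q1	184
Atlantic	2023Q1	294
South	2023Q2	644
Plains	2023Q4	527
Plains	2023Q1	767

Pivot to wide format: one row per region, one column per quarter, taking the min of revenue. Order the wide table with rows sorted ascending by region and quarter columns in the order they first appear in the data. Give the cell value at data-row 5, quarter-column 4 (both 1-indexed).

With rows sorted ascending by region, row 5 is region=West. quarter columns in first-appearance order: 2023Q4, 2023Q1, 2023Q3, 2023Q2; column 4 is 2023Q2.
Long rows with region=West, quarter=2023Q2: min(791, 70, 307) = 70.

70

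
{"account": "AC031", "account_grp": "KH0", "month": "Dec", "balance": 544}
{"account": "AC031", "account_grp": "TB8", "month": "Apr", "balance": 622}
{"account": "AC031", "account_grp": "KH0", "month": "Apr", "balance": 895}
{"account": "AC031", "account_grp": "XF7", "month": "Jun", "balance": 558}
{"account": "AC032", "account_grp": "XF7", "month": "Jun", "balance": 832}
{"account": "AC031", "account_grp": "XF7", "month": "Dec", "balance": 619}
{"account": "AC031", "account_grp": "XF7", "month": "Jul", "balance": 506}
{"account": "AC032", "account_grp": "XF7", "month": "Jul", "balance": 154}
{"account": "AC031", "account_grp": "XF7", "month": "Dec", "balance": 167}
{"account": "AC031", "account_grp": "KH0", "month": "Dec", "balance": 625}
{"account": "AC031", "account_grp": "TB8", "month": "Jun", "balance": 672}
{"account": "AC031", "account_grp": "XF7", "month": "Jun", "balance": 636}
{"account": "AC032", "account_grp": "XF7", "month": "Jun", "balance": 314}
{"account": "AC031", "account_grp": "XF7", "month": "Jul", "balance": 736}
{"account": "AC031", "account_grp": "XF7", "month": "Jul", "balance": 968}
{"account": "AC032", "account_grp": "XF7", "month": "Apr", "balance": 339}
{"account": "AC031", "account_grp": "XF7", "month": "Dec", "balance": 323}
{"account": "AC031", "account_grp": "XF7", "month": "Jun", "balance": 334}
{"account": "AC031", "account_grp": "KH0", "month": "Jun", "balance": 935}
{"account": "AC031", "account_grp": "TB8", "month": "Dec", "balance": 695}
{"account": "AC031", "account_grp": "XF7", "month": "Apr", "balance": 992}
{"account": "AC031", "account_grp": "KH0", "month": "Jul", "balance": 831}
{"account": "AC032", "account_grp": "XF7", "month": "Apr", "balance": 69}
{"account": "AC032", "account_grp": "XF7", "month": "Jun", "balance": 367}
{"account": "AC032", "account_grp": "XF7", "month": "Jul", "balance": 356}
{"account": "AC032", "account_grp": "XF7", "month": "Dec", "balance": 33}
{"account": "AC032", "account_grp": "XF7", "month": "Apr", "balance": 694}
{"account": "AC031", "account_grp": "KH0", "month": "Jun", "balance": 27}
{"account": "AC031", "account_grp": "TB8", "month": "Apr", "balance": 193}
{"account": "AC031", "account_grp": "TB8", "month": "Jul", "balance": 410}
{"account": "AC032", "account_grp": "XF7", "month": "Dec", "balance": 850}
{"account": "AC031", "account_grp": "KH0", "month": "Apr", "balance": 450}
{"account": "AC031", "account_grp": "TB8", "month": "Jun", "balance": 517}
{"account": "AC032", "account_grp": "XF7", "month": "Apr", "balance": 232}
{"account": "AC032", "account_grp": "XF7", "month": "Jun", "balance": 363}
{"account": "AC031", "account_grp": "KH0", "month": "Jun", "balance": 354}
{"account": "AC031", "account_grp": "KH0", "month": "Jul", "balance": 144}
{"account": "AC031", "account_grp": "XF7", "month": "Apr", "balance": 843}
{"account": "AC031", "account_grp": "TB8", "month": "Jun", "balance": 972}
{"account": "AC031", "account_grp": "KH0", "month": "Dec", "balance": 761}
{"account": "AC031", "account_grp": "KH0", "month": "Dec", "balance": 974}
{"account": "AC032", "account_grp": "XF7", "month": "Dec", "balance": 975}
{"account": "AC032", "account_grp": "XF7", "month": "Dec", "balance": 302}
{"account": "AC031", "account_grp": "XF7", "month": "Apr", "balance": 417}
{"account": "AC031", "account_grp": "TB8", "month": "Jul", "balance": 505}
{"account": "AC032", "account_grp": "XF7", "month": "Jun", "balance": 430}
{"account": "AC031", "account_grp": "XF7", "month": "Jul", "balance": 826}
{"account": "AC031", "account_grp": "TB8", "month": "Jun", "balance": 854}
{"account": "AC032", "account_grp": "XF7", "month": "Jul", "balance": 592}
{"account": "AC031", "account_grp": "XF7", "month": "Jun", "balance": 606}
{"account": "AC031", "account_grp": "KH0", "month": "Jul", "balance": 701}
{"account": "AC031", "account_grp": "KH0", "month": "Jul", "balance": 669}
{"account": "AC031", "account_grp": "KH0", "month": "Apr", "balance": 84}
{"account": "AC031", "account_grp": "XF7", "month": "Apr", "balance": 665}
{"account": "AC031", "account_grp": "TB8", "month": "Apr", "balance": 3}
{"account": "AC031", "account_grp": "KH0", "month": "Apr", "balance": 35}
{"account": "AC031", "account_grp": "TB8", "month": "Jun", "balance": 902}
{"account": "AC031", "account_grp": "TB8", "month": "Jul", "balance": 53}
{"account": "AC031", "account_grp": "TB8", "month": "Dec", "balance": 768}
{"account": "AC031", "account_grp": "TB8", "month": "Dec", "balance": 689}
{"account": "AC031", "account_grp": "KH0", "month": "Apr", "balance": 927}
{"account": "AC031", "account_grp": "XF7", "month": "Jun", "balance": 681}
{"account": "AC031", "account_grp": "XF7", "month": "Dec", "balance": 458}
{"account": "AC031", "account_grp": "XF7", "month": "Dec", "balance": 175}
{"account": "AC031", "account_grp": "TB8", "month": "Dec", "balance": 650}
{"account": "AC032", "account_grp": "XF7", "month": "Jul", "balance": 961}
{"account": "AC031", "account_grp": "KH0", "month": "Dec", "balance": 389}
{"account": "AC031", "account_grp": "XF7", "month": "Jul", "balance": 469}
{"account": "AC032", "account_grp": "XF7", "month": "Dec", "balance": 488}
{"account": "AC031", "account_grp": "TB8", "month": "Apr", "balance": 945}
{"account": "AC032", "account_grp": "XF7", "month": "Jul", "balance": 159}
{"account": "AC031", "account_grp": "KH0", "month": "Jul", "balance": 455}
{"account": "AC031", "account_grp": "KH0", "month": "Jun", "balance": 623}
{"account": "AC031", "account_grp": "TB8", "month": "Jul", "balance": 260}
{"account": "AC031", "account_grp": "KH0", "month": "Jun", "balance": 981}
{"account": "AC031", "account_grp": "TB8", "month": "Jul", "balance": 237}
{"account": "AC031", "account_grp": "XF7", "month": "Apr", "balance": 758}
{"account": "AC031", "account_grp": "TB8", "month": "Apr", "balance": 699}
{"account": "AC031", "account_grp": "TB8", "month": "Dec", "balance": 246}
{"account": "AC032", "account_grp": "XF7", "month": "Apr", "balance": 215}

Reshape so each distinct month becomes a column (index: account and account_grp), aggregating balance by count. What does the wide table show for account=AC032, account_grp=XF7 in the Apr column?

5

Rows with account=AC032, account_grp=XF7 and month=Apr: balance values are 339, 69, 694, 232, 215.
5 rows match — count = 5.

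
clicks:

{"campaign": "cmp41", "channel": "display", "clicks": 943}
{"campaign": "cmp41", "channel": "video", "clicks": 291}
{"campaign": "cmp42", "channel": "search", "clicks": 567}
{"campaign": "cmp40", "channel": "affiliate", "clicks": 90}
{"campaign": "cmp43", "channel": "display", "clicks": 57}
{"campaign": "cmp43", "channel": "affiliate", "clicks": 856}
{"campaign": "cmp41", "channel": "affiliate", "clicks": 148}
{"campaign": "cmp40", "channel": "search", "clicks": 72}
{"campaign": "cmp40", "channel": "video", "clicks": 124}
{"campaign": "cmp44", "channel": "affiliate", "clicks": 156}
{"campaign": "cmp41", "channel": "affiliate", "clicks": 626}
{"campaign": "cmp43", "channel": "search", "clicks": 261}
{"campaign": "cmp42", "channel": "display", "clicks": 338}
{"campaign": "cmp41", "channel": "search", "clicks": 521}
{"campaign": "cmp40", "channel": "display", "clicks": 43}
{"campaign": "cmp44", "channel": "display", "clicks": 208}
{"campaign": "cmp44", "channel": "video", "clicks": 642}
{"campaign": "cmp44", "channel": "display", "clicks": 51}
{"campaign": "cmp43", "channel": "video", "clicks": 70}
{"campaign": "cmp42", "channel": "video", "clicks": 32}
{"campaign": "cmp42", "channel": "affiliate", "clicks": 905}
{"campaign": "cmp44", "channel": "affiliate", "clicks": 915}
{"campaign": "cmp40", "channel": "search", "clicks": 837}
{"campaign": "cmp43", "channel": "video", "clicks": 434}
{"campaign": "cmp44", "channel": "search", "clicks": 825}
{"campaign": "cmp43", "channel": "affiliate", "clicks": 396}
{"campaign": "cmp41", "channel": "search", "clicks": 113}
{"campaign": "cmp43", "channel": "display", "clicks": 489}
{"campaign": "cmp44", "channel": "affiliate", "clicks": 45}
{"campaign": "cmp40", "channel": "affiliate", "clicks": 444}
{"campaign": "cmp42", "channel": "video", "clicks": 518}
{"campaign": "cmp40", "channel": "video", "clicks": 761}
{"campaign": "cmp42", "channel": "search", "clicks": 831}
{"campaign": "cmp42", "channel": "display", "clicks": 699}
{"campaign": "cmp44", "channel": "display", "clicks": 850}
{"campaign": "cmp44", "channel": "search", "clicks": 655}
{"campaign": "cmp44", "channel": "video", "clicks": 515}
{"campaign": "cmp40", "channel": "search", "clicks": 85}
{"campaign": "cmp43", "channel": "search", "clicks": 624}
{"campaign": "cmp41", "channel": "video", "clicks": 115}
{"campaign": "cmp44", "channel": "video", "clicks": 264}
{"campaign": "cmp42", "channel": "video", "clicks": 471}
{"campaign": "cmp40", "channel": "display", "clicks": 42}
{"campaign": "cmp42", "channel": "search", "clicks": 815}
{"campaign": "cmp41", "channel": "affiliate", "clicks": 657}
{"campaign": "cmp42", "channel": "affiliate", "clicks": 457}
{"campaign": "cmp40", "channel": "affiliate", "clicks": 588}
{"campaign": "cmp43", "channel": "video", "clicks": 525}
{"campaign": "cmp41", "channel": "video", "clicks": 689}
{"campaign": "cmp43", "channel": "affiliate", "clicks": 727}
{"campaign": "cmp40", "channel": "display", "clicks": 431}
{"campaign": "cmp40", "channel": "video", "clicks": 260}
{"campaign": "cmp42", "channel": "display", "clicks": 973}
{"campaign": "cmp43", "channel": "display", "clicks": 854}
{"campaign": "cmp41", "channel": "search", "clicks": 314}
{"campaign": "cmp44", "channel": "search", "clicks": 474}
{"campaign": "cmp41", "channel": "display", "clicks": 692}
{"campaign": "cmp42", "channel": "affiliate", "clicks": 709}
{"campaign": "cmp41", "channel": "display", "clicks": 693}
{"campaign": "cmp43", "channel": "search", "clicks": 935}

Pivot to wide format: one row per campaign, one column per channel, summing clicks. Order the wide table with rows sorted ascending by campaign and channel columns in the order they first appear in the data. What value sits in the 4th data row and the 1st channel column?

1400

With rows sorted ascending by campaign, row 4 is campaign=cmp43. channel columns in first-appearance order: display, video, search, affiliate; column 1 is display.
Long rows with campaign=cmp43, channel=display: 57 + 489 + 854 = 1400.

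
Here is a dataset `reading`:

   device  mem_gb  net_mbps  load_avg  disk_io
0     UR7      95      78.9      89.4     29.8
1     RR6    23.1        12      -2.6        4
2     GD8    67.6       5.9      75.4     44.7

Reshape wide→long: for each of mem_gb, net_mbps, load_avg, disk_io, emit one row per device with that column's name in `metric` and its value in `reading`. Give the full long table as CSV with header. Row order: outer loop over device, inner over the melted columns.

Each (device, column) pair becomes one row: 3 × 4 = 12 rows.
For example, (UR7, mem_gb) → reading=95.

device,metric,reading
UR7,mem_gb,95
UR7,net_mbps,78.9
UR7,load_avg,89.4
UR7,disk_io,29.8
RR6,mem_gb,23.1
RR6,net_mbps,12
RR6,load_avg,-2.6
RR6,disk_io,4
GD8,mem_gb,67.6
GD8,net_mbps,5.9
GD8,load_avg,75.4
GD8,disk_io,44.7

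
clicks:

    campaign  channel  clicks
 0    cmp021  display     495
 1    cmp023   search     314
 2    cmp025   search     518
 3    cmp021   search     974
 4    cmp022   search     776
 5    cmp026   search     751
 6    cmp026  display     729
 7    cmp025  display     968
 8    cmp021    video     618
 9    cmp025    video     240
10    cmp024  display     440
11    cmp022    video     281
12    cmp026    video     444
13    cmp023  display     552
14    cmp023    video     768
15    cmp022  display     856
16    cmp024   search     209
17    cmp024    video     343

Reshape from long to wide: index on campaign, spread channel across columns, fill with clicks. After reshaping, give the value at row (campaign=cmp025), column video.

240

Wide layout: rows indexed by campaign, columns are the 3 distinct channel values (display, search, video).
Cell (campaign=cmp025, channel=video) draws from the long row where campaign=cmp025 and channel=video, which has clicks=240.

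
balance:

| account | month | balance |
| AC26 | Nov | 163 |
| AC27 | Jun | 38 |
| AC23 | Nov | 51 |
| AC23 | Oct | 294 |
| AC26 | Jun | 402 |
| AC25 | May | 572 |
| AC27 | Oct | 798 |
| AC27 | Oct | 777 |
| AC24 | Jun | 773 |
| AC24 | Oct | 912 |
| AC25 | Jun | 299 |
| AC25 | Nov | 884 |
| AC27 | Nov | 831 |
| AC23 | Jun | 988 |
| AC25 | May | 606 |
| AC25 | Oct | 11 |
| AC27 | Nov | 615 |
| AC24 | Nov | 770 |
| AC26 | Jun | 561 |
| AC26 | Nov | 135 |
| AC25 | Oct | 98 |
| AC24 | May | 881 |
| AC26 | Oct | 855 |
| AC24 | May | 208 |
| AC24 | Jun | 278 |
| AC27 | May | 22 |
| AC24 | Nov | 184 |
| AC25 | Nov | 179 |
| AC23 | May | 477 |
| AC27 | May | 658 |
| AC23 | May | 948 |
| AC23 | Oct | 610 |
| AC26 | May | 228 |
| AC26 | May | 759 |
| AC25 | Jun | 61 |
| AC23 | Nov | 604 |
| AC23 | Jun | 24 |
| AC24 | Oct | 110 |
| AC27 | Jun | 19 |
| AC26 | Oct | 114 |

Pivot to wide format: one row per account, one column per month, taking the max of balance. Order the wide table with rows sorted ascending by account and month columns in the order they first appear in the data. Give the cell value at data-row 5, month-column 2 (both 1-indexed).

With rows sorted ascending by account, row 5 is account=AC27. month columns in first-appearance order: Nov, Jun, Oct, May; column 2 is Jun.
Long rows with account=AC27, month=Jun: max(38, 19) = 38.

38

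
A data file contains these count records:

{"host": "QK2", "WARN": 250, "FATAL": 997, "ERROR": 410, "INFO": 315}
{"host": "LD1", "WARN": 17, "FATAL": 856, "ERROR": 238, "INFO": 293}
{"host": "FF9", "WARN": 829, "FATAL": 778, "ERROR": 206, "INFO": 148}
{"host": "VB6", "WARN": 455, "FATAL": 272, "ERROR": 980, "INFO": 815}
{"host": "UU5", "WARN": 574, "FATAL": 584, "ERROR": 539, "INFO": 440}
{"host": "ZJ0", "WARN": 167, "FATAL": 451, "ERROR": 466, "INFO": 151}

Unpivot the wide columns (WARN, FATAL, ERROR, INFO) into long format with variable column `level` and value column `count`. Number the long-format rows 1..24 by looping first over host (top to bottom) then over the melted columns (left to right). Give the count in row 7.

24 rows total (6 × 4). Row 7: index ⌊(7-1)/4⌋ = 1 into host → LD1; (7-1) mod 4 = 2 into the melted columns → ERROR.
So row 7 is (LD1, ERROR, 238); count = 238.

238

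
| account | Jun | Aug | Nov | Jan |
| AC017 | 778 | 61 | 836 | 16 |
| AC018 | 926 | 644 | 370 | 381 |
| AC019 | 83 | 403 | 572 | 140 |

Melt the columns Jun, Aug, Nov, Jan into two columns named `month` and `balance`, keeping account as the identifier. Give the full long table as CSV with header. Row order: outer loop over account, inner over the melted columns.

account,month,balance
AC017,Jun,778
AC017,Aug,61
AC017,Nov,836
AC017,Jan,16
AC018,Jun,926
AC018,Aug,644
AC018,Nov,370
AC018,Jan,381
AC019,Jun,83
AC019,Aug,403
AC019,Nov,572
AC019,Jan,140

Each (account, column) pair becomes one row: 3 × 4 = 12 rows.
For example, (AC017, Jun) → balance=778.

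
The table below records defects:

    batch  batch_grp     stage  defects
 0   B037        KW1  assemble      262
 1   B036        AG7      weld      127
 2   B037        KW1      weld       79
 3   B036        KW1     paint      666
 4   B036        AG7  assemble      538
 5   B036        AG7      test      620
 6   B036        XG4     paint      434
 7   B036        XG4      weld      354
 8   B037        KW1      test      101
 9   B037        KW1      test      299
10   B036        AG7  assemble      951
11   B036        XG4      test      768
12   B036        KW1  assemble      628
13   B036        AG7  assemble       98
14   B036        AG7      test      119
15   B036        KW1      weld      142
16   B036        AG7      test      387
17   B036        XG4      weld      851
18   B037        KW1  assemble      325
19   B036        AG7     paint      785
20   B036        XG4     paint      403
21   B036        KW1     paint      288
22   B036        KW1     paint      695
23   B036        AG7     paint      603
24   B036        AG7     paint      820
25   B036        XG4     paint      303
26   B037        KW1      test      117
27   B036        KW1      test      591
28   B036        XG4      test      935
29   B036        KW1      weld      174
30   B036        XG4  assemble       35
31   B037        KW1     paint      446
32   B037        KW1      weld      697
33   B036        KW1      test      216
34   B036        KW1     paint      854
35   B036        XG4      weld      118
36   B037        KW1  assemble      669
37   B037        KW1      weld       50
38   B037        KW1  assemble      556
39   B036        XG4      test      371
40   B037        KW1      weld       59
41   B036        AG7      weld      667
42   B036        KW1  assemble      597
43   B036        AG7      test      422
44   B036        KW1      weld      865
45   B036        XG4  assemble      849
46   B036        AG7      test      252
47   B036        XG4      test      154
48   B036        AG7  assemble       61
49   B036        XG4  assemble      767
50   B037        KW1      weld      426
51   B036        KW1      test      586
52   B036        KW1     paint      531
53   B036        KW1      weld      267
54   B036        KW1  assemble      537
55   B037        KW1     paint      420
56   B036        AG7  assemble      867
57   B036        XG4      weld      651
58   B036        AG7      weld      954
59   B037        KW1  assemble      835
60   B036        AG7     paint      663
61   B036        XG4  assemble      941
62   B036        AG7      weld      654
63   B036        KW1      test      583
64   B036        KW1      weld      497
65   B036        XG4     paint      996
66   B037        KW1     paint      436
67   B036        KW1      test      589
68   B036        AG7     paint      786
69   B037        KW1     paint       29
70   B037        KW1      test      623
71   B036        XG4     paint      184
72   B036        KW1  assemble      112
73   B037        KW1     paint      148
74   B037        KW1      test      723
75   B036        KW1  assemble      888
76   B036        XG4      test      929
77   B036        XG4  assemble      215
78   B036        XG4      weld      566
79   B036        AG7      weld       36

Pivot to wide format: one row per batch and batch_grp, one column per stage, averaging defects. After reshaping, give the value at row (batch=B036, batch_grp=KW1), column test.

513

Rows with batch=B036, batch_grp=KW1 and stage=test: defects values are 591, 216, 586, 583, 589.
(591 + 216 + 586 + 583 + 589) / 5 = 513.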